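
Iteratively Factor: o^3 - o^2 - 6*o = (o - 3)*(o^2 + 2*o) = (o - 3)*(o + 2)*(o)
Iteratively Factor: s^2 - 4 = (s + 2)*(s - 2)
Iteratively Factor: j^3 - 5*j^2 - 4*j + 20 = (j + 2)*(j^2 - 7*j + 10) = (j - 5)*(j + 2)*(j - 2)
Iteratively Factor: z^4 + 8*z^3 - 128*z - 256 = (z + 4)*(z^3 + 4*z^2 - 16*z - 64) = (z + 4)^2*(z^2 - 16) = (z - 4)*(z + 4)^2*(z + 4)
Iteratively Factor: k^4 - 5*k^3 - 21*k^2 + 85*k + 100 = (k + 1)*(k^3 - 6*k^2 - 15*k + 100) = (k - 5)*(k + 1)*(k^2 - k - 20) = (k - 5)*(k + 1)*(k + 4)*(k - 5)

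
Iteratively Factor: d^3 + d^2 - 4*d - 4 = (d + 1)*(d^2 - 4) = (d + 1)*(d + 2)*(d - 2)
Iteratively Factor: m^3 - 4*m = (m + 2)*(m^2 - 2*m) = (m - 2)*(m + 2)*(m)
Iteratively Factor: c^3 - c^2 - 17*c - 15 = (c + 3)*(c^2 - 4*c - 5) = (c - 5)*(c + 3)*(c + 1)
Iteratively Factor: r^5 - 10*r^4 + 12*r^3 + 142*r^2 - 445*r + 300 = (r + 4)*(r^4 - 14*r^3 + 68*r^2 - 130*r + 75) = (r - 1)*(r + 4)*(r^3 - 13*r^2 + 55*r - 75) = (r - 5)*(r - 1)*(r + 4)*(r^2 - 8*r + 15) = (r - 5)^2*(r - 1)*(r + 4)*(r - 3)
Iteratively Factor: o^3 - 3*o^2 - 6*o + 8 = (o + 2)*(o^2 - 5*o + 4) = (o - 4)*(o + 2)*(o - 1)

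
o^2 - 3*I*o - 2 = (o - 2*I)*(o - I)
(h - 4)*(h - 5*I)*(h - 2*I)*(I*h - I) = I*h^4 + 7*h^3 - 5*I*h^3 - 35*h^2 - 6*I*h^2 + 28*h + 50*I*h - 40*I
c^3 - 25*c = c*(c - 5)*(c + 5)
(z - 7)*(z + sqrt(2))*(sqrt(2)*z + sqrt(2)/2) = sqrt(2)*z^3 - 13*sqrt(2)*z^2/2 + 2*z^2 - 13*z - 7*sqrt(2)*z/2 - 7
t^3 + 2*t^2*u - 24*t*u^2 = t*(t - 4*u)*(t + 6*u)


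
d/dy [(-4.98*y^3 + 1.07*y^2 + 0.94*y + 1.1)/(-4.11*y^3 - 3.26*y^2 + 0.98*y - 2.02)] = (20.6325*y^4 - 2.034*y^3 + 47.8548*y^2 + 2.8492*y - 2.9768)/(16.8921*y^6 + 26.7972*y^5 + 2.572*y^4 + 10.2148*y^3 + 14.1308*y^2 - 3.9592*y + 4.0804)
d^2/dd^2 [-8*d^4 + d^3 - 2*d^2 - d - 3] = -96*d^2 + 6*d - 4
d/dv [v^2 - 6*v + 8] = 2*v - 6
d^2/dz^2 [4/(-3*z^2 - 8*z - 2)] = 8*(9*z^2 + 24*z - 4*(3*z + 4)^2 + 6)/(3*z^2 + 8*z + 2)^3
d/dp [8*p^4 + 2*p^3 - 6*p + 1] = 32*p^3 + 6*p^2 - 6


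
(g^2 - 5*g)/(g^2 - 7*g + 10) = g/(g - 2)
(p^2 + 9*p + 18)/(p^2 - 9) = (p + 6)/(p - 3)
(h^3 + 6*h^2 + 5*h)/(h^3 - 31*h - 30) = h/(h - 6)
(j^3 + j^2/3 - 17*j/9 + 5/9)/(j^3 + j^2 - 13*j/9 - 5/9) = (3*j - 1)/(3*j + 1)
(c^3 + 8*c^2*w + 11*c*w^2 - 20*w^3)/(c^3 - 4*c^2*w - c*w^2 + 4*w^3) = (-c^2 - 9*c*w - 20*w^2)/(-c^2 + 3*c*w + 4*w^2)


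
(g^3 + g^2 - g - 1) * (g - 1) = g^4 - 2*g^2 + 1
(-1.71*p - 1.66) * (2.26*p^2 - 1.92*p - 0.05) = -3.8646*p^3 - 0.468399999999999*p^2 + 3.2727*p + 0.083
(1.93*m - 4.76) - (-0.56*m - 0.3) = 2.49*m - 4.46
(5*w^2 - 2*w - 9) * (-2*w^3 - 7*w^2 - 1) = -10*w^5 - 31*w^4 + 32*w^3 + 58*w^2 + 2*w + 9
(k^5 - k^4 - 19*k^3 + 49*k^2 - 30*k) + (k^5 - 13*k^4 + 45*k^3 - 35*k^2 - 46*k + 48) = 2*k^5 - 14*k^4 + 26*k^3 + 14*k^2 - 76*k + 48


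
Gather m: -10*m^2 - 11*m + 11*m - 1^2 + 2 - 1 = -10*m^2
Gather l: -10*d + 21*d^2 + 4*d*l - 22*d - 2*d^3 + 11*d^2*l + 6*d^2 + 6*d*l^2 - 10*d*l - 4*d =-2*d^3 + 27*d^2 + 6*d*l^2 - 36*d + l*(11*d^2 - 6*d)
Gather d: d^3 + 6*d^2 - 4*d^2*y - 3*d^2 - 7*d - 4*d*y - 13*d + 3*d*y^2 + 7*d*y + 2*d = d^3 + d^2*(3 - 4*y) + d*(3*y^2 + 3*y - 18)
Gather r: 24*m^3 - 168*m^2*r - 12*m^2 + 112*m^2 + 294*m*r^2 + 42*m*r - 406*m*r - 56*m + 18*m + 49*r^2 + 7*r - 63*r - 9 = 24*m^3 + 100*m^2 - 38*m + r^2*(294*m + 49) + r*(-168*m^2 - 364*m - 56) - 9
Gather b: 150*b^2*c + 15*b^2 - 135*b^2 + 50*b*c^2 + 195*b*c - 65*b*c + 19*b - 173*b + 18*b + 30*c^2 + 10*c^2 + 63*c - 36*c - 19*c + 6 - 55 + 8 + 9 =b^2*(150*c - 120) + b*(50*c^2 + 130*c - 136) + 40*c^2 + 8*c - 32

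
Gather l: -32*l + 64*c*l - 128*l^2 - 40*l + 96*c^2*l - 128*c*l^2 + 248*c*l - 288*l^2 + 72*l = l^2*(-128*c - 416) + l*(96*c^2 + 312*c)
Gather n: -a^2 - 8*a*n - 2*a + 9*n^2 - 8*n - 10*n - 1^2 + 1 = -a^2 - 2*a + 9*n^2 + n*(-8*a - 18)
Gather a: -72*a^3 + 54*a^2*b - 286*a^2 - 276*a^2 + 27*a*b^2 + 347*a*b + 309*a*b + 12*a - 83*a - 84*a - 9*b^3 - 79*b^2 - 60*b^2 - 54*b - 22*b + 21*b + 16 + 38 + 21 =-72*a^3 + a^2*(54*b - 562) + a*(27*b^2 + 656*b - 155) - 9*b^3 - 139*b^2 - 55*b + 75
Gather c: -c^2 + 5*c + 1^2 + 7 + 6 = -c^2 + 5*c + 14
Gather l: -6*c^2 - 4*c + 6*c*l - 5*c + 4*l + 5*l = -6*c^2 - 9*c + l*(6*c + 9)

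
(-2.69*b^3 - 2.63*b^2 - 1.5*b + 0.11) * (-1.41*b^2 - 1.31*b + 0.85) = 3.7929*b^5 + 7.2322*b^4 + 3.2738*b^3 - 0.4256*b^2 - 1.4191*b + 0.0935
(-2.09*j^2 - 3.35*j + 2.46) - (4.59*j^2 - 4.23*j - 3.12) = -6.68*j^2 + 0.88*j + 5.58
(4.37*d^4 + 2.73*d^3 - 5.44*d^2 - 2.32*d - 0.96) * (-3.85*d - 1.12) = -16.8245*d^5 - 15.4049*d^4 + 17.8864*d^3 + 15.0248*d^2 + 6.2944*d + 1.0752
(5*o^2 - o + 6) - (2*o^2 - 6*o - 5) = 3*o^2 + 5*o + 11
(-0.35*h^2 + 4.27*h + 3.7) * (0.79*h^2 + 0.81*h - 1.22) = -0.2765*h^4 + 3.0898*h^3 + 6.8087*h^2 - 2.2124*h - 4.514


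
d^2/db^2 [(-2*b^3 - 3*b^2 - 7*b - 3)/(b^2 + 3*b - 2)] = 2*(-20*b^3 + 9*b^2 - 93*b - 87)/(b^6 + 9*b^5 + 21*b^4 - 9*b^3 - 42*b^2 + 36*b - 8)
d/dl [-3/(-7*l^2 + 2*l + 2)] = 6*(1 - 7*l)/(-7*l^2 + 2*l + 2)^2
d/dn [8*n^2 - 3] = 16*n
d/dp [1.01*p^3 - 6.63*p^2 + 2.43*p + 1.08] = 3.03*p^2 - 13.26*p + 2.43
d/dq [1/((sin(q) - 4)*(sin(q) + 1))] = (3 - 2*sin(q))*cos(q)/((sin(q) - 4)^2*(sin(q) + 1)^2)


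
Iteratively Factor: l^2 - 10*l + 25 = (l - 5)*(l - 5)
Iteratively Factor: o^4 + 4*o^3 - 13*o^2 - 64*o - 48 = (o - 4)*(o^3 + 8*o^2 + 19*o + 12) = (o - 4)*(o + 4)*(o^2 + 4*o + 3) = (o - 4)*(o + 1)*(o + 4)*(o + 3)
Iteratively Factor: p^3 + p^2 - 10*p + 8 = (p - 1)*(p^2 + 2*p - 8) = (p - 2)*(p - 1)*(p + 4)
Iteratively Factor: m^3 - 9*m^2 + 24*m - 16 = (m - 4)*(m^2 - 5*m + 4) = (m - 4)^2*(m - 1)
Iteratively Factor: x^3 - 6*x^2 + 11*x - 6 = (x - 3)*(x^2 - 3*x + 2) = (x - 3)*(x - 1)*(x - 2)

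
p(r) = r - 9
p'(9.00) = 1.00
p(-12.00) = -21.00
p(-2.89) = -11.89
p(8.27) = -0.73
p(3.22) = -5.78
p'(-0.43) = 1.00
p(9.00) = 0.00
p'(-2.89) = 1.00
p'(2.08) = 1.00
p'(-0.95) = 1.00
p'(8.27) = 1.00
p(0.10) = -8.90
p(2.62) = -6.38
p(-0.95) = -9.95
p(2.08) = -6.92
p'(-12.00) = 1.00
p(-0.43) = -9.43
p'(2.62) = 1.00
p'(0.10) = 1.00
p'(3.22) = 1.00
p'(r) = 1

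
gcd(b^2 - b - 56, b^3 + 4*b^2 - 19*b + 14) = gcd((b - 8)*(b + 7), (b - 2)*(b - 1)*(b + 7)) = b + 7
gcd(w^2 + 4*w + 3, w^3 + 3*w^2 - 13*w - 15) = w + 1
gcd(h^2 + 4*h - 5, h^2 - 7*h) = 1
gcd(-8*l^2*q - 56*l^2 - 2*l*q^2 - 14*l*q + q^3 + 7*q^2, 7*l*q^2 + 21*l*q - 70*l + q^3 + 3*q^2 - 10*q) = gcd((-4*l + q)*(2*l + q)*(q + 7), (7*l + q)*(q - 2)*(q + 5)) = 1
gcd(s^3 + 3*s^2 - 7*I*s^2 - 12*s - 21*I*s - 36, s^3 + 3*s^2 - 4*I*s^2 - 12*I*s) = s^2 + s*(3 - 4*I) - 12*I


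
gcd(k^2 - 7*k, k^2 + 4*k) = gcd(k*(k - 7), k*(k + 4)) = k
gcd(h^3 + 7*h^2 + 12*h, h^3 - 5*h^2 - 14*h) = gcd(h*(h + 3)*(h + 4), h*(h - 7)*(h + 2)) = h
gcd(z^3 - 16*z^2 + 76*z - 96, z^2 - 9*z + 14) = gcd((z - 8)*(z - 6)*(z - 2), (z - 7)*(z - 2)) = z - 2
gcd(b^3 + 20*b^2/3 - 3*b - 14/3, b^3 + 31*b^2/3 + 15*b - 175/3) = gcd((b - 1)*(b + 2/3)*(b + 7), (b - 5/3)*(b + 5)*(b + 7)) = b + 7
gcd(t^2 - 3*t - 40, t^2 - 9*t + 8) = t - 8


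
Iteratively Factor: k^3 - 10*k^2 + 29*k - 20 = (k - 5)*(k^2 - 5*k + 4) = (k - 5)*(k - 4)*(k - 1)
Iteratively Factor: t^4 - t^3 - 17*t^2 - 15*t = (t - 5)*(t^3 + 4*t^2 + 3*t) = (t - 5)*(t + 3)*(t^2 + t) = t*(t - 5)*(t + 3)*(t + 1)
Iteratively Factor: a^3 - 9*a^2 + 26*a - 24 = (a - 4)*(a^2 - 5*a + 6) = (a - 4)*(a - 3)*(a - 2)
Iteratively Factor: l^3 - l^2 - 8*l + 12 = (l - 2)*(l^2 + l - 6) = (l - 2)^2*(l + 3)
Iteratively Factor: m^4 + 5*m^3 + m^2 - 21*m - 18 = (m + 3)*(m^3 + 2*m^2 - 5*m - 6) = (m + 3)^2*(m^2 - m - 2) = (m - 2)*(m + 3)^2*(m + 1)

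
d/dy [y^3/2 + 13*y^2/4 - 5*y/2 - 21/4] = 3*y^2/2 + 13*y/2 - 5/2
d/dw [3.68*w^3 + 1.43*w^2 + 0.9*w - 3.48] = 11.04*w^2 + 2.86*w + 0.9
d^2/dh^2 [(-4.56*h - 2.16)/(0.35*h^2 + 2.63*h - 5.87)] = (-(0.7*h + 2.63)*(1.4*h + 5.26)*(4.56*h + 2.16) + (9.576*h + 25.4976)*(0.35*h^2 + 2.63*h - 5.87))/(0.35*h^2 + 2.63*h - 5.87)^3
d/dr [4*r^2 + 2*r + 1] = 8*r + 2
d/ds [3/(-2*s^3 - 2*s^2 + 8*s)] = 3*(3*s^2 + 2*s - 4)/(2*s^2*(s^2 + s - 4)^2)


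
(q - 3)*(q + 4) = q^2 + q - 12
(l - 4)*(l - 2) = l^2 - 6*l + 8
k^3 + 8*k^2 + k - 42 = (k - 2)*(k + 3)*(k + 7)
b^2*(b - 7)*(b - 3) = b^4 - 10*b^3 + 21*b^2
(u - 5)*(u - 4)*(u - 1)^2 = u^4 - 11*u^3 + 39*u^2 - 49*u + 20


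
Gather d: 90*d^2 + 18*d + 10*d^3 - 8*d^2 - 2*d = 10*d^3 + 82*d^2 + 16*d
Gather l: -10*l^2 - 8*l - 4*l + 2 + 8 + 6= -10*l^2 - 12*l + 16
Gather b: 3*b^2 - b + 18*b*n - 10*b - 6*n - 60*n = 3*b^2 + b*(18*n - 11) - 66*n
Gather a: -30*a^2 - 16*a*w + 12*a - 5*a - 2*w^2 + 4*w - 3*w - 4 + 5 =-30*a^2 + a*(7 - 16*w) - 2*w^2 + w + 1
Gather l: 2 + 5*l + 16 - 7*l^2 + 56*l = -7*l^2 + 61*l + 18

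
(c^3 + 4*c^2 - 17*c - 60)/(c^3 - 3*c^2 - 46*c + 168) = (c^2 + 8*c + 15)/(c^2 + c - 42)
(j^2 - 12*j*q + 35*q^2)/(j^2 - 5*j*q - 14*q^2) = (j - 5*q)/(j + 2*q)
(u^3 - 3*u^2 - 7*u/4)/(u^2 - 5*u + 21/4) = u*(2*u + 1)/(2*u - 3)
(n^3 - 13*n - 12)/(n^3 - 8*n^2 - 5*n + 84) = (n + 1)/(n - 7)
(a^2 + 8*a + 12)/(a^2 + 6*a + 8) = (a + 6)/(a + 4)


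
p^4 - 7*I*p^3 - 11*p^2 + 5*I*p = p*(p - 5*I)*(p - I)^2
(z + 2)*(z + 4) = z^2 + 6*z + 8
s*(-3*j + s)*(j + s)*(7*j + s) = -21*j^3*s - 17*j^2*s^2 + 5*j*s^3 + s^4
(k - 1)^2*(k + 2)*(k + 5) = k^4 + 5*k^3 - 3*k^2 - 13*k + 10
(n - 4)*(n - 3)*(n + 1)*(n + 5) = n^4 - n^3 - 25*n^2 + 37*n + 60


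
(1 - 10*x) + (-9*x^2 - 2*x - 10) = -9*x^2 - 12*x - 9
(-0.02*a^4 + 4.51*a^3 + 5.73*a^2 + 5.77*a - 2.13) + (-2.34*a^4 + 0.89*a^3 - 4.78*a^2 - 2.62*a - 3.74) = -2.36*a^4 + 5.4*a^3 + 0.95*a^2 + 3.15*a - 5.87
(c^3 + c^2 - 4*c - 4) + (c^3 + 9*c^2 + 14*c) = 2*c^3 + 10*c^2 + 10*c - 4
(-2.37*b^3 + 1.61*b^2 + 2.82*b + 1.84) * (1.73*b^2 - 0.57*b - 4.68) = -4.1001*b^5 + 4.1362*b^4 + 15.0525*b^3 - 5.959*b^2 - 14.2464*b - 8.6112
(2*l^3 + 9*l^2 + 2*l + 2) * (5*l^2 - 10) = 10*l^5 + 45*l^4 - 10*l^3 - 80*l^2 - 20*l - 20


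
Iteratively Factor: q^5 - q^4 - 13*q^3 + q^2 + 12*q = (q + 3)*(q^4 - 4*q^3 - q^2 + 4*q) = (q - 4)*(q + 3)*(q^3 - q) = (q - 4)*(q - 1)*(q + 3)*(q^2 + q) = (q - 4)*(q - 1)*(q + 1)*(q + 3)*(q)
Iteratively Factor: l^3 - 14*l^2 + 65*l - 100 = (l - 5)*(l^2 - 9*l + 20) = (l - 5)*(l - 4)*(l - 5)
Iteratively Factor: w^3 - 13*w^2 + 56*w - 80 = (w - 5)*(w^2 - 8*w + 16) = (w - 5)*(w - 4)*(w - 4)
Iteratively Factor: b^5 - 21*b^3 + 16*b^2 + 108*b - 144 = (b + 4)*(b^4 - 4*b^3 - 5*b^2 + 36*b - 36) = (b - 2)*(b + 4)*(b^3 - 2*b^2 - 9*b + 18) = (b - 3)*(b - 2)*(b + 4)*(b^2 + b - 6) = (b - 3)*(b - 2)^2*(b + 4)*(b + 3)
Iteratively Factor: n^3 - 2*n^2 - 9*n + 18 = (n + 3)*(n^2 - 5*n + 6) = (n - 3)*(n + 3)*(n - 2)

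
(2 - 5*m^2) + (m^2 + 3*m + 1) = -4*m^2 + 3*m + 3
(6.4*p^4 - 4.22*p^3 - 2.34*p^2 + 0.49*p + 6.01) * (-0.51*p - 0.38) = -3.264*p^5 - 0.2798*p^4 + 2.797*p^3 + 0.6393*p^2 - 3.2513*p - 2.2838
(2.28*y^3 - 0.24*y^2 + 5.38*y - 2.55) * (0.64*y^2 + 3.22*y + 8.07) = 1.4592*y^5 + 7.188*y^4 + 21.07*y^3 + 13.7548*y^2 + 35.2056*y - 20.5785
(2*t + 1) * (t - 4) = 2*t^2 - 7*t - 4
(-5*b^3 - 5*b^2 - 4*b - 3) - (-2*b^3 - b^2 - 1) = -3*b^3 - 4*b^2 - 4*b - 2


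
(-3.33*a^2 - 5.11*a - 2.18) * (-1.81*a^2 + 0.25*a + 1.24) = 6.0273*a^4 + 8.4166*a^3 - 1.4609*a^2 - 6.8814*a - 2.7032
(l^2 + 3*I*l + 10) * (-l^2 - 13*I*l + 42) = -l^4 - 16*I*l^3 + 71*l^2 - 4*I*l + 420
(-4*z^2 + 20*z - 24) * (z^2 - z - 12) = -4*z^4 + 24*z^3 + 4*z^2 - 216*z + 288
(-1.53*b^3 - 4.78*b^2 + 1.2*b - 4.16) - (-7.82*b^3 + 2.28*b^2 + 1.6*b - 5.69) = 6.29*b^3 - 7.06*b^2 - 0.4*b + 1.53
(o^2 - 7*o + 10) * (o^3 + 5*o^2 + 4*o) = o^5 - 2*o^4 - 21*o^3 + 22*o^2 + 40*o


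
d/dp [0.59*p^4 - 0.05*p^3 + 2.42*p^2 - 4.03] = p*(2.36*p^2 - 0.15*p + 4.84)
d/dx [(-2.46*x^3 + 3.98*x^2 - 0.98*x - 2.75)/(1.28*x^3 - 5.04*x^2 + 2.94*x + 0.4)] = (-1.77635683940025e-15*x^5 + 7.304*x^4 - 11.956*x^3 + 14.37*x^2 - 24.536*x + 7.693)/(1.6384*x^6 - 12.9024*x^5 + 32.928*x^4 - 28.6112*x^3 + 4.6116*x^2 + 2.352*x + 0.16)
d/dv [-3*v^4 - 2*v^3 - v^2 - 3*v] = -12*v^3 - 6*v^2 - 2*v - 3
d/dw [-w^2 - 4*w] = -2*w - 4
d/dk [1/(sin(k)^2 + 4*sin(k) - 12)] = -2*(sin(k) + 2)*cos(k)/(sin(k)^2 + 4*sin(k) - 12)^2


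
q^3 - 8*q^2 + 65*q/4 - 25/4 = (q - 5)*(q - 5/2)*(q - 1/2)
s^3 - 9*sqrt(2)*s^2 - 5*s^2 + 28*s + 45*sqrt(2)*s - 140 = (s - 5)*(s - 7*sqrt(2))*(s - 2*sqrt(2))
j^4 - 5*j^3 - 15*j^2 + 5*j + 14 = (j - 7)*(j - 1)*(j + 1)*(j + 2)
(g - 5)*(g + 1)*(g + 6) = g^3 + 2*g^2 - 29*g - 30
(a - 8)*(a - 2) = a^2 - 10*a + 16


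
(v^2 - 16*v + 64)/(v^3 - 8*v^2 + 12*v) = (v^2 - 16*v + 64)/(v*(v^2 - 8*v + 12))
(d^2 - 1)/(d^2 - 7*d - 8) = (d - 1)/(d - 8)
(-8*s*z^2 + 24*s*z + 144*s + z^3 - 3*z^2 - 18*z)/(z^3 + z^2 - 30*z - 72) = (-8*s + z)/(z + 4)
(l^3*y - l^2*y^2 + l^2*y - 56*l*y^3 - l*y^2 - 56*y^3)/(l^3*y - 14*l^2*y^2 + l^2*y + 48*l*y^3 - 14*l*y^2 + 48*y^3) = (-l - 7*y)/(-l + 6*y)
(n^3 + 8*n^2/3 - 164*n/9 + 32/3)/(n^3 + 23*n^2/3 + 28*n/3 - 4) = (9*n^2 - 30*n + 16)/(3*(3*n^2 + 5*n - 2))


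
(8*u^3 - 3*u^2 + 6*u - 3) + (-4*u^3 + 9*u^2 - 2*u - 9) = 4*u^3 + 6*u^2 + 4*u - 12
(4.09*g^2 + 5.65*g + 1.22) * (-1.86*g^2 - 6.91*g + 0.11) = -7.6074*g^4 - 38.7709*g^3 - 40.8608*g^2 - 7.8087*g + 0.1342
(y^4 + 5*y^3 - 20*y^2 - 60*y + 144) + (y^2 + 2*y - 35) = y^4 + 5*y^3 - 19*y^2 - 58*y + 109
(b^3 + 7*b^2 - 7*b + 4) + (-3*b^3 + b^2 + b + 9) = -2*b^3 + 8*b^2 - 6*b + 13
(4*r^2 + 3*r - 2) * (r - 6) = 4*r^3 - 21*r^2 - 20*r + 12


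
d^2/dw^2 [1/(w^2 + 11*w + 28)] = 2*(-w^2 - 11*w + (2*w + 11)^2 - 28)/(w^2 + 11*w + 28)^3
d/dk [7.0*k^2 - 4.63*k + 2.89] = 14.0*k - 4.63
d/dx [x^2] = 2*x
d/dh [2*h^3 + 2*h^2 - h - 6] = 6*h^2 + 4*h - 1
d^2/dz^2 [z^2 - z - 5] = 2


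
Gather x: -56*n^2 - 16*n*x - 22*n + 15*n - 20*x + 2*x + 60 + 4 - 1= -56*n^2 - 7*n + x*(-16*n - 18) + 63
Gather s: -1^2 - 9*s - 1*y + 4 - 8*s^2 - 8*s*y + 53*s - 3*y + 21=-8*s^2 + s*(44 - 8*y) - 4*y + 24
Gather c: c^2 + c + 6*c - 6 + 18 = c^2 + 7*c + 12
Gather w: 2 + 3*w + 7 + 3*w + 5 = 6*w + 14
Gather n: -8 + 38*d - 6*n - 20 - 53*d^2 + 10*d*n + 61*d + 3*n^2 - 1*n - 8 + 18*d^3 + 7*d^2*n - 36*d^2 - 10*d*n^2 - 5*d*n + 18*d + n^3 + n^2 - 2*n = 18*d^3 - 89*d^2 + 117*d + n^3 + n^2*(4 - 10*d) + n*(7*d^2 + 5*d - 9) - 36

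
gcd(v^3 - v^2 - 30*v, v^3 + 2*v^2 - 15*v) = v^2 + 5*v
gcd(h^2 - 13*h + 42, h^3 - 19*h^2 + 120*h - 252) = h^2 - 13*h + 42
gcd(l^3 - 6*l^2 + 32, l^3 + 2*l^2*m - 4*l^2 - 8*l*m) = l - 4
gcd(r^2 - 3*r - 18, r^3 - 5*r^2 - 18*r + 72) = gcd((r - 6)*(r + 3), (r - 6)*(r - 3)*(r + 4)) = r - 6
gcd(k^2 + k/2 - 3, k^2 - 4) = k + 2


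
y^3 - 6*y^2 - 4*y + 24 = (y - 6)*(y - 2)*(y + 2)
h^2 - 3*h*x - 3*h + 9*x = (h - 3)*(h - 3*x)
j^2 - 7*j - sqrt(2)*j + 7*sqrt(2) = (j - 7)*(j - sqrt(2))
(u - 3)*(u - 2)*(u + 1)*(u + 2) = u^4 - 2*u^3 - 7*u^2 + 8*u + 12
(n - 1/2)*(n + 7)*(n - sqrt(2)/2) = n^3 - sqrt(2)*n^2/2 + 13*n^2/2 - 13*sqrt(2)*n/4 - 7*n/2 + 7*sqrt(2)/4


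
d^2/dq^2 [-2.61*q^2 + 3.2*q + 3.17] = -5.22000000000000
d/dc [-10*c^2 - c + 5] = -20*c - 1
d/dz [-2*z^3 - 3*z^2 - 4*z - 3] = -6*z^2 - 6*z - 4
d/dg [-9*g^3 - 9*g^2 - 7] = 9*g*(-3*g - 2)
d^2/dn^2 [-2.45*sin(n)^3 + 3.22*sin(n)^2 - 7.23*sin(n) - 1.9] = 9.0675*sin(n) - 5.5125*sin(3*n) + 6.44*cos(2*n)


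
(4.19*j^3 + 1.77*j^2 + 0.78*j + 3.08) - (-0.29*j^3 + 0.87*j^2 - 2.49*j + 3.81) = 4.48*j^3 + 0.9*j^2 + 3.27*j - 0.73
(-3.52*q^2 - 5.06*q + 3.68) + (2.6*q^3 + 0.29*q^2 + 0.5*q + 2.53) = 2.6*q^3 - 3.23*q^2 - 4.56*q + 6.21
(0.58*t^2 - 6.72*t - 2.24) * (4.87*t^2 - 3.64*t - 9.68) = 2.8246*t^4 - 34.8376*t^3 + 7.9376*t^2 + 73.2032*t + 21.6832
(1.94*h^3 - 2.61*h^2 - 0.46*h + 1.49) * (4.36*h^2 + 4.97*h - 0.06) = 8.4584*h^5 - 1.7378*h^4 - 15.0937*h^3 + 4.3668*h^2 + 7.4329*h - 0.0894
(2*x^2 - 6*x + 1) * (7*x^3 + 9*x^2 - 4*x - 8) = 14*x^5 - 24*x^4 - 55*x^3 + 17*x^2 + 44*x - 8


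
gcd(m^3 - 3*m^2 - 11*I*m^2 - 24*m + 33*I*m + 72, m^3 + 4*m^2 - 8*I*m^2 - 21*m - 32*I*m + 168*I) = m^2 + m*(-3 - 8*I) + 24*I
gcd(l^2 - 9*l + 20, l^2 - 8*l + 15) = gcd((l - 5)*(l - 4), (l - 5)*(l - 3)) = l - 5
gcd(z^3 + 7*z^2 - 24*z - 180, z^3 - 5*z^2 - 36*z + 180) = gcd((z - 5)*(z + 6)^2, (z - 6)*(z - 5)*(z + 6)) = z^2 + z - 30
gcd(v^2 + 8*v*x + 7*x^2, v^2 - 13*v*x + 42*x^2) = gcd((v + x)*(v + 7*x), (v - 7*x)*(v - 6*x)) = 1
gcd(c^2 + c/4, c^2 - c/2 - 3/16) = c + 1/4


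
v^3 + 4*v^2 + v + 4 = (v + 4)*(v - I)*(v + I)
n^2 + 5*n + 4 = (n + 1)*(n + 4)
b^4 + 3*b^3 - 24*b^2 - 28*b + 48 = (b - 4)*(b - 1)*(b + 2)*(b + 6)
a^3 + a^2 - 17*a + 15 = (a - 3)*(a - 1)*(a + 5)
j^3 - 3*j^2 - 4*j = j*(j - 4)*(j + 1)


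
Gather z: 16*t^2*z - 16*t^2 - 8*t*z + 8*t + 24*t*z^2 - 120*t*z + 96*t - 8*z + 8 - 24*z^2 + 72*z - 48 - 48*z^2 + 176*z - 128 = -16*t^2 + 104*t + z^2*(24*t - 72) + z*(16*t^2 - 128*t + 240) - 168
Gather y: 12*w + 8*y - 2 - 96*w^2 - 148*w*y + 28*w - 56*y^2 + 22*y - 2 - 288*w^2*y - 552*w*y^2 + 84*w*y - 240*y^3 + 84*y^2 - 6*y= -96*w^2 + 40*w - 240*y^3 + y^2*(28 - 552*w) + y*(-288*w^2 - 64*w + 24) - 4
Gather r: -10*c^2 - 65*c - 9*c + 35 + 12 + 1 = -10*c^2 - 74*c + 48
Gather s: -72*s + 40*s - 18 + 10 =-32*s - 8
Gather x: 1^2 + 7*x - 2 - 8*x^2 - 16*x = -8*x^2 - 9*x - 1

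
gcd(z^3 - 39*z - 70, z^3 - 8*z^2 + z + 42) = z^2 - 5*z - 14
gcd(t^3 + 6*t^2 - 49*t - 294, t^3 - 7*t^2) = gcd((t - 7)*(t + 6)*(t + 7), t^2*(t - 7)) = t - 7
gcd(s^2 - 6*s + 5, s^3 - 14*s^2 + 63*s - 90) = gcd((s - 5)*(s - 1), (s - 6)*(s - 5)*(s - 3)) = s - 5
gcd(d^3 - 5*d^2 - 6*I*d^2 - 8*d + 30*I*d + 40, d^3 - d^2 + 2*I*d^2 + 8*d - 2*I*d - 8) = d - 2*I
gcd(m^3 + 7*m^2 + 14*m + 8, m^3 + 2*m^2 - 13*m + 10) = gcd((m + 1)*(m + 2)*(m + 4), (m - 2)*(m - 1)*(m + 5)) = 1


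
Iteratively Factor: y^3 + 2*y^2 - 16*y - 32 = (y + 4)*(y^2 - 2*y - 8) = (y + 2)*(y + 4)*(y - 4)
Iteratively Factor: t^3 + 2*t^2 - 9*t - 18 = (t - 3)*(t^2 + 5*t + 6) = (t - 3)*(t + 2)*(t + 3)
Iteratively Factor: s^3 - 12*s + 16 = (s - 2)*(s^2 + 2*s - 8) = (s - 2)*(s + 4)*(s - 2)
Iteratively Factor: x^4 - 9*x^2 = (x + 3)*(x^3 - 3*x^2) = x*(x + 3)*(x^2 - 3*x) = x^2*(x + 3)*(x - 3)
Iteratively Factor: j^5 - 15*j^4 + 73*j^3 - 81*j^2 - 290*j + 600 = (j - 5)*(j^4 - 10*j^3 + 23*j^2 + 34*j - 120) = (j - 5)^2*(j^3 - 5*j^2 - 2*j + 24) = (j - 5)^2*(j - 4)*(j^2 - j - 6) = (j - 5)^2*(j - 4)*(j + 2)*(j - 3)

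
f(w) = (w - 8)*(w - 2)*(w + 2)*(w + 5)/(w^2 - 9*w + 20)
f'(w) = (9 - 2*w)*(w - 8)*(w - 2)*(w + 2)*(w + 5)/(w^2 - 9*w + 20)^2 + (w - 8)*(w - 2)*(w + 2)/(w^2 - 9*w + 20) + (w - 8)*(w - 2)*(w + 5)/(w^2 - 9*w + 20) + (w - 8)*(w + 2)*(w + 5)/(w^2 - 9*w + 20) + (w - 2)*(w + 2)*(w + 5)/(w^2 - 9*w + 20)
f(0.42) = 9.58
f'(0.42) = 3.17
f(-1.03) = 3.47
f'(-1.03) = 4.19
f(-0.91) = 3.98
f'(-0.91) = 4.30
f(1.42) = 9.07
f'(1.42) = -6.90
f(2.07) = -2.11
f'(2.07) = -32.45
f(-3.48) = -2.23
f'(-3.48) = 0.08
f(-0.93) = 3.90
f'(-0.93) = 4.28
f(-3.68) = -2.21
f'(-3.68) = -0.32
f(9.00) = 53.90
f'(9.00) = 46.10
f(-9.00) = 28.77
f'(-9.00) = -11.34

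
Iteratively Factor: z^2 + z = (z)*(z + 1)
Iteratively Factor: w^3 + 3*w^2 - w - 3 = (w + 3)*(w^2 - 1) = (w + 1)*(w + 3)*(w - 1)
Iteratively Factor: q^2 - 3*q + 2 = (q - 2)*(q - 1)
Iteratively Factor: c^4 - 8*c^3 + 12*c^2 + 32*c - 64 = (c - 4)*(c^3 - 4*c^2 - 4*c + 16) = (c - 4)^2*(c^2 - 4) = (c - 4)^2*(c + 2)*(c - 2)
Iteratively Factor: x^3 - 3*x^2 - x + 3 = (x + 1)*(x^2 - 4*x + 3) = (x - 1)*(x + 1)*(x - 3)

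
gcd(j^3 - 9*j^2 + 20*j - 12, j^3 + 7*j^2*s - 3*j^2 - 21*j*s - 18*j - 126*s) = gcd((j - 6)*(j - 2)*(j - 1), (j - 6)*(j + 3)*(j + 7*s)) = j - 6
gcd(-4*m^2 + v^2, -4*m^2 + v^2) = -4*m^2 + v^2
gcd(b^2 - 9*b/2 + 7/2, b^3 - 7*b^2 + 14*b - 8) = b - 1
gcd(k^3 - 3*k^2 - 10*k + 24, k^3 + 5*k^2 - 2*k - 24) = k^2 + k - 6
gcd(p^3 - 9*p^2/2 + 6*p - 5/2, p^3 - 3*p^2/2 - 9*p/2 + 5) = p^2 - 7*p/2 + 5/2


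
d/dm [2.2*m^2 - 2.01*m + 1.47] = 4.4*m - 2.01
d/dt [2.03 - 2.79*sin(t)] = -2.79*cos(t)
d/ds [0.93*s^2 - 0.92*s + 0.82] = 1.86*s - 0.92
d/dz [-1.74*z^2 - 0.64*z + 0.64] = -3.48*z - 0.64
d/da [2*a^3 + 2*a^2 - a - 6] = 6*a^2 + 4*a - 1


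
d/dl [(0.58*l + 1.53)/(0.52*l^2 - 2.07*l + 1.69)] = (-0.3016*l^2 - 1.5912*l + 4.1473)/(0.2704*l^4 - 2.1528*l^3 + 6.0425*l^2 - 6.9966*l + 2.8561)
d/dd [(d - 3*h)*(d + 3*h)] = 2*d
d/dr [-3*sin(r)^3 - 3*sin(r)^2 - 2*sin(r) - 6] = (-6*sin(r) + 9*cos(r)^2 - 11)*cos(r)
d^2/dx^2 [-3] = 0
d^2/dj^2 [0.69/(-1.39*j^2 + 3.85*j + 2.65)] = (-2.666298*j^2 + 7.38507*j + 0.69*(2.78*j - 3.85)*(5.56*j - 7.7) + 5.08323)/(-1.39*j^2 + 3.85*j + 2.65)^3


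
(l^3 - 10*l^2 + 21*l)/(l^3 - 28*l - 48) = l*(-l^2 + 10*l - 21)/(-l^3 + 28*l + 48)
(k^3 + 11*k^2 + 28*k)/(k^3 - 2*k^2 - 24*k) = (k + 7)/(k - 6)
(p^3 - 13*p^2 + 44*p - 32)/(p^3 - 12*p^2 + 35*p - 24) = (p - 4)/(p - 3)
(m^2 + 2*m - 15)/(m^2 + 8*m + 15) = (m - 3)/(m + 3)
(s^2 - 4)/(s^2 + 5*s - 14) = (s + 2)/(s + 7)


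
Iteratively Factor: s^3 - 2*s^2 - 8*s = (s - 4)*(s^2 + 2*s) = (s - 4)*(s + 2)*(s)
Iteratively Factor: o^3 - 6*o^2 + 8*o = (o - 2)*(o^2 - 4*o) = o*(o - 2)*(o - 4)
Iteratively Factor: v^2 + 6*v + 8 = (v + 2)*(v + 4)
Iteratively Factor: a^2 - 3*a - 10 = (a + 2)*(a - 5)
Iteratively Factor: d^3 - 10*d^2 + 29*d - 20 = (d - 1)*(d^2 - 9*d + 20) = (d - 5)*(d - 1)*(d - 4)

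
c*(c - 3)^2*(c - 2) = c^4 - 8*c^3 + 21*c^2 - 18*c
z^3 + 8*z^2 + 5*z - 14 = (z - 1)*(z + 2)*(z + 7)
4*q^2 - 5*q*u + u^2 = (-4*q + u)*(-q + u)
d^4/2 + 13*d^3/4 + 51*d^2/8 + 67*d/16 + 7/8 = (d/2 + 1)*(d + 1/2)^2*(d + 7/2)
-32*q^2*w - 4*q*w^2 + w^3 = w*(-8*q + w)*(4*q + w)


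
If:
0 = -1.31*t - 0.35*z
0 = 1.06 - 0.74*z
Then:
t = -0.38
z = 1.43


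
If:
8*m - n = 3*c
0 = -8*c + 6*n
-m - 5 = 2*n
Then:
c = -120/77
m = -65/77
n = -160/77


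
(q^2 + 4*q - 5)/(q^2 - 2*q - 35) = (q - 1)/(q - 7)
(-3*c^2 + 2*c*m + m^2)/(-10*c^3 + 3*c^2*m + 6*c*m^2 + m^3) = (3*c + m)/(10*c^2 + 7*c*m + m^2)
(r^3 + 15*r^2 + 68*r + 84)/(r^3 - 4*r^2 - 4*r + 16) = (r^2 + 13*r + 42)/(r^2 - 6*r + 8)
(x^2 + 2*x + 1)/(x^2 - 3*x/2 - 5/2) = 2*(x + 1)/(2*x - 5)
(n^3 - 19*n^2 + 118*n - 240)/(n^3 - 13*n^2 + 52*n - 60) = (n - 8)/(n - 2)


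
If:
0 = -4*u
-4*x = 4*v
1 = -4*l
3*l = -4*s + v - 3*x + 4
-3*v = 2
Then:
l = -1/4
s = 25/48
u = 0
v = -2/3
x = 2/3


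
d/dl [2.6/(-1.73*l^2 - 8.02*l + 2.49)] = (8.996*l + 20.852)/(1.73*l^2 + 8.02*l - 2.49)^2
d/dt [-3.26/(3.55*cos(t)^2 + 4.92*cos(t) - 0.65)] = -(23.146*cos(t) + 16.0392)*sin(t)/(3.55*cos(t)^2 + 4.92*cos(t) - 0.65)^2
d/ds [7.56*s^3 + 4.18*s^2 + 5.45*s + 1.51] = 22.68*s^2 + 8.36*s + 5.45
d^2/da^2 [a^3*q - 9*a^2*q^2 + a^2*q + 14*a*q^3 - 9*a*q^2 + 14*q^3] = 2*q*(3*a - 9*q + 1)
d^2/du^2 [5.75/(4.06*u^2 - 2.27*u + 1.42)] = (-189.5614*u^2 + 105.9863*u + 5.75*(8.12*u - 2.27)*(16.24*u - 4.54) - 66.2998)/(4.06*u^2 - 2.27*u + 1.42)^3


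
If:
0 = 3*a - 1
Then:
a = 1/3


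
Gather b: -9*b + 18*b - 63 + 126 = 9*b + 63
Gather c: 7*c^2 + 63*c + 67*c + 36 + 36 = 7*c^2 + 130*c + 72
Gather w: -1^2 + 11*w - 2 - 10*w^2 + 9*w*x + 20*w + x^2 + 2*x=-10*w^2 + w*(9*x + 31) + x^2 + 2*x - 3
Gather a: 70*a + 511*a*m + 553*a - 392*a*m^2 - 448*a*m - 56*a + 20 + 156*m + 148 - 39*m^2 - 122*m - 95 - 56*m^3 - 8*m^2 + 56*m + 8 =a*(-392*m^2 + 63*m + 567) - 56*m^3 - 47*m^2 + 90*m + 81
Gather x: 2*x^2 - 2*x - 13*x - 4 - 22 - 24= 2*x^2 - 15*x - 50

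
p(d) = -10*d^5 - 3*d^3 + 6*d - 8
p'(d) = -50*d^4 - 9*d^2 + 6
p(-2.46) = 922.80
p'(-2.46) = -1879.56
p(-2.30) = 658.34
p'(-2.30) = -1440.82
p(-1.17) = 11.71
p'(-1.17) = -100.01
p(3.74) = -7459.92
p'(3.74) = -9902.54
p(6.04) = -81019.60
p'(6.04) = -66867.69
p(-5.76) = 63934.13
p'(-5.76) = -55330.26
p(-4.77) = 24983.00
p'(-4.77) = -26083.50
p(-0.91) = -4.96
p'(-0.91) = -35.74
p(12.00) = -2493440.00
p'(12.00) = -1038090.00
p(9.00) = -592631.00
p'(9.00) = -328773.00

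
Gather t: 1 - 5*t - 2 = -5*t - 1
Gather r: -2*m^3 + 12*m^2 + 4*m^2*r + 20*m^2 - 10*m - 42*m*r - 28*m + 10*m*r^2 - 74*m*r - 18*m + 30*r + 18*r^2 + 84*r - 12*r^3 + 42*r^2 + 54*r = -2*m^3 + 32*m^2 - 56*m - 12*r^3 + r^2*(10*m + 60) + r*(4*m^2 - 116*m + 168)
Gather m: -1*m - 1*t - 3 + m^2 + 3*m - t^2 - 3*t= m^2 + 2*m - t^2 - 4*t - 3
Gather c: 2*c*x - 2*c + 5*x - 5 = c*(2*x - 2) + 5*x - 5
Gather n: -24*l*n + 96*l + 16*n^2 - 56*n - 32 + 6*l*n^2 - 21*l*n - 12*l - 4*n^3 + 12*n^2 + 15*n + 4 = 84*l - 4*n^3 + n^2*(6*l + 28) + n*(-45*l - 41) - 28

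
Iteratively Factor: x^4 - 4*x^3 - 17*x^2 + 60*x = (x + 4)*(x^3 - 8*x^2 + 15*x) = x*(x + 4)*(x^2 - 8*x + 15) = x*(x - 3)*(x + 4)*(x - 5)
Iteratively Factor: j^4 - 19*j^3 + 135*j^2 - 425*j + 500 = (j - 4)*(j^3 - 15*j^2 + 75*j - 125) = (j - 5)*(j - 4)*(j^2 - 10*j + 25) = (j - 5)^2*(j - 4)*(j - 5)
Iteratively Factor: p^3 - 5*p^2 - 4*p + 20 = (p + 2)*(p^2 - 7*p + 10) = (p - 5)*(p + 2)*(p - 2)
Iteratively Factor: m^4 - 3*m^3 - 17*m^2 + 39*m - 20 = (m - 1)*(m^3 - 2*m^2 - 19*m + 20) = (m - 5)*(m - 1)*(m^2 + 3*m - 4) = (m - 5)*(m - 1)*(m + 4)*(m - 1)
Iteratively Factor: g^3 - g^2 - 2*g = (g + 1)*(g^2 - 2*g) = (g - 2)*(g + 1)*(g)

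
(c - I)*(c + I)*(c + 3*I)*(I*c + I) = I*c^4 - 3*c^3 + I*c^3 - 3*c^2 + I*c^2 - 3*c + I*c - 3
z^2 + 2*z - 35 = (z - 5)*(z + 7)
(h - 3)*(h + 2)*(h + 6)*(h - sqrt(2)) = h^4 - sqrt(2)*h^3 + 5*h^3 - 12*h^2 - 5*sqrt(2)*h^2 - 36*h + 12*sqrt(2)*h + 36*sqrt(2)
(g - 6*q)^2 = g^2 - 12*g*q + 36*q^2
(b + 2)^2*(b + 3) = b^3 + 7*b^2 + 16*b + 12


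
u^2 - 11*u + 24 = (u - 8)*(u - 3)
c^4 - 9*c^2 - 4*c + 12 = (c - 3)*(c - 1)*(c + 2)^2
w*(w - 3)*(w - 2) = w^3 - 5*w^2 + 6*w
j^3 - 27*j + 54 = (j - 3)^2*(j + 6)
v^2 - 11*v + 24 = (v - 8)*(v - 3)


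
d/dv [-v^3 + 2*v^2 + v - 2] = -3*v^2 + 4*v + 1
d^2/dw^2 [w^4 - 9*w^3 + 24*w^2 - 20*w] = 12*w^2 - 54*w + 48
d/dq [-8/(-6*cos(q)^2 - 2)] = 48*sin(2*q)/(3*cos(2*q) + 5)^2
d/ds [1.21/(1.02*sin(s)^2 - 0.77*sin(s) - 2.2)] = (0.9317 - 2.4684*sin(s))*cos(s)/(-1.02*sin(s)^2 + 0.77*sin(s) + 2.2)^2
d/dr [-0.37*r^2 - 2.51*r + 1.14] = -0.74*r - 2.51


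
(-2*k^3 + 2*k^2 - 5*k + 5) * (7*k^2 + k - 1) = -14*k^5 + 12*k^4 - 31*k^3 + 28*k^2 + 10*k - 5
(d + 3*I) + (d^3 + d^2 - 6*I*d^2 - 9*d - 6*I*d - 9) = d^3 + d^2 - 6*I*d^2 - 8*d - 6*I*d - 9 + 3*I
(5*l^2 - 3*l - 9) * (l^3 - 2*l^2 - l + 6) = 5*l^5 - 13*l^4 - 8*l^3 + 51*l^2 - 9*l - 54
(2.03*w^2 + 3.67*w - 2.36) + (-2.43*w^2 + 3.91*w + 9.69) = -0.4*w^2 + 7.58*w + 7.33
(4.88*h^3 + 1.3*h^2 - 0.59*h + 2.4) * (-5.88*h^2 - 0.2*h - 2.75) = -28.6944*h^5 - 8.62*h^4 - 10.2108*h^3 - 17.569*h^2 + 1.1425*h - 6.6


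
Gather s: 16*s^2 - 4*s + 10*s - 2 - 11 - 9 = 16*s^2 + 6*s - 22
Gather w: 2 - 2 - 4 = -4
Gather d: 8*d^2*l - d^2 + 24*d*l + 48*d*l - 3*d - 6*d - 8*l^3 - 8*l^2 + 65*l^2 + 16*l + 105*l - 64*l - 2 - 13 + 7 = d^2*(8*l - 1) + d*(72*l - 9) - 8*l^3 + 57*l^2 + 57*l - 8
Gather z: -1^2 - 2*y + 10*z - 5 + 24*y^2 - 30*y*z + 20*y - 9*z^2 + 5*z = 24*y^2 + 18*y - 9*z^2 + z*(15 - 30*y) - 6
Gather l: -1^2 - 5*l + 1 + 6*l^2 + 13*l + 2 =6*l^2 + 8*l + 2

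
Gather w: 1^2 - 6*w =1 - 6*w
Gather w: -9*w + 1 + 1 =2 - 9*w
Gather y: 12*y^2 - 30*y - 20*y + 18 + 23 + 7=12*y^2 - 50*y + 48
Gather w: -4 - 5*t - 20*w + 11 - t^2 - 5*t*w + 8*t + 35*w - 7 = -t^2 + 3*t + w*(15 - 5*t)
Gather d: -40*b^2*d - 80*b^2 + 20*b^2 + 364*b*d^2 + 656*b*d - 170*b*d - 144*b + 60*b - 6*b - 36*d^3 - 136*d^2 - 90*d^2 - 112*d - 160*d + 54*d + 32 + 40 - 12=-60*b^2 - 90*b - 36*d^3 + d^2*(364*b - 226) + d*(-40*b^2 + 486*b - 218) + 60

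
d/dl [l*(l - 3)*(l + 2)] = 3*l^2 - 2*l - 6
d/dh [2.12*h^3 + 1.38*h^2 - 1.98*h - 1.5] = 6.36*h^2 + 2.76*h - 1.98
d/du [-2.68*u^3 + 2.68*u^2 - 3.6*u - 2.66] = -8.04*u^2 + 5.36*u - 3.6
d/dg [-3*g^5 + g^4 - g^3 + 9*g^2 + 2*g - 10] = -15*g^4 + 4*g^3 - 3*g^2 + 18*g + 2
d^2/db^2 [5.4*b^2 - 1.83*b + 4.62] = 10.8000000000000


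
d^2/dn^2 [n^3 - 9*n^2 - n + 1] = 6*n - 18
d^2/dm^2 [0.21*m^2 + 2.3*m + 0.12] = 0.420000000000000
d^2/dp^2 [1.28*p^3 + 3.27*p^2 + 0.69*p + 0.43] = 7.68*p + 6.54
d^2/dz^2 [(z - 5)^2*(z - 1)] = 6*z - 22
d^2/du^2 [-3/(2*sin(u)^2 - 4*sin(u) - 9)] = 12*(-4*sin(u)^4 + 6*sin(u)^3 - 16*sin(u)^2 - 3*sin(u) + 17)/(4*sin(u) + cos(2*u) + 8)^3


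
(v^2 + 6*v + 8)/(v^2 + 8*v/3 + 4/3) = 3*(v + 4)/(3*v + 2)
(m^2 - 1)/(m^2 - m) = (m + 1)/m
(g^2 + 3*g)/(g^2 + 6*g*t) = (g + 3)/(g + 6*t)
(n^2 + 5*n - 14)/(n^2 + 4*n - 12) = (n + 7)/(n + 6)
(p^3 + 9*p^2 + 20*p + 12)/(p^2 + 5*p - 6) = (p^2 + 3*p + 2)/(p - 1)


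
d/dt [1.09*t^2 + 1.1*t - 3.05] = 2.18*t + 1.1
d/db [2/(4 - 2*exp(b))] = exp(b)/(exp(b) - 2)^2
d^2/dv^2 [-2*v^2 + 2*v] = -4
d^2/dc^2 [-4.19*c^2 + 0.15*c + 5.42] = -8.38000000000000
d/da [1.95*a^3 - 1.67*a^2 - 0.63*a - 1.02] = 5.85*a^2 - 3.34*a - 0.63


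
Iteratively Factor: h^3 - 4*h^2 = (h)*(h^2 - 4*h) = h*(h - 4)*(h)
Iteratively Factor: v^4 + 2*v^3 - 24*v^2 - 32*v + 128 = (v - 4)*(v^3 + 6*v^2 - 32) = (v - 4)*(v + 4)*(v^2 + 2*v - 8) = (v - 4)*(v + 4)^2*(v - 2)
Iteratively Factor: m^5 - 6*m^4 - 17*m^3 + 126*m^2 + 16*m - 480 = (m - 4)*(m^4 - 2*m^3 - 25*m^2 + 26*m + 120) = (m - 5)*(m - 4)*(m^3 + 3*m^2 - 10*m - 24) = (m - 5)*(m - 4)*(m - 3)*(m^2 + 6*m + 8) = (m - 5)*(m - 4)*(m - 3)*(m + 2)*(m + 4)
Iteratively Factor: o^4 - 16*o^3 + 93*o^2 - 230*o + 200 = (o - 4)*(o^3 - 12*o^2 + 45*o - 50) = (o - 4)*(o - 2)*(o^2 - 10*o + 25) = (o - 5)*(o - 4)*(o - 2)*(o - 5)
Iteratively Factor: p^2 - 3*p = (p)*(p - 3)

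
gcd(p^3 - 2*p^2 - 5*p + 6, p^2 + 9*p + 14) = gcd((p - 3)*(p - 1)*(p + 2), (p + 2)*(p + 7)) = p + 2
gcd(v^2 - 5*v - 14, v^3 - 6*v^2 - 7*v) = v - 7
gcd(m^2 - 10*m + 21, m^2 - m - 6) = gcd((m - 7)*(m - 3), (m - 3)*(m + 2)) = m - 3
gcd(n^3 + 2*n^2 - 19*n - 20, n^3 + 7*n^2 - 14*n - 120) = n^2 + n - 20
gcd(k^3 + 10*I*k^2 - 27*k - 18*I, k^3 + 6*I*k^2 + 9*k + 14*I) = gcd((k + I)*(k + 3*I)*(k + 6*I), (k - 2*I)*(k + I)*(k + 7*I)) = k + I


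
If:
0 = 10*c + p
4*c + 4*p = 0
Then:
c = 0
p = 0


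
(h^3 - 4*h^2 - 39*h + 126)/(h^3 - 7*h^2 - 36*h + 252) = (h - 3)/(h - 6)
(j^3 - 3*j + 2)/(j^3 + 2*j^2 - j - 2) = (j - 1)/(j + 1)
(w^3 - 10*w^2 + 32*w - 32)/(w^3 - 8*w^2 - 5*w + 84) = (w^2 - 6*w + 8)/(w^2 - 4*w - 21)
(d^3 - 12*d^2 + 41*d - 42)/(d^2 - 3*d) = d - 9 + 14/d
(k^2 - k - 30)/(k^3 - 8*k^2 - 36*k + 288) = (k + 5)/(k^2 - 2*k - 48)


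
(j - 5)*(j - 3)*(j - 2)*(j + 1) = j^4 - 9*j^3 + 21*j^2 + j - 30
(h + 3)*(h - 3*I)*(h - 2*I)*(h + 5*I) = h^4 + 3*h^3 + 19*h^2 + 57*h - 30*I*h - 90*I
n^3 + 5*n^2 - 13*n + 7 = (n - 1)^2*(n + 7)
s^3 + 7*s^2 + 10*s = s*(s + 2)*(s + 5)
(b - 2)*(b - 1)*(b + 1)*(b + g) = b^4 + b^3*g - 2*b^3 - 2*b^2*g - b^2 - b*g + 2*b + 2*g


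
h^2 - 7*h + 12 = (h - 4)*(h - 3)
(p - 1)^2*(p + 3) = p^3 + p^2 - 5*p + 3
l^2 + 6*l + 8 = (l + 2)*(l + 4)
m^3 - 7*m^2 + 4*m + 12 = (m - 6)*(m - 2)*(m + 1)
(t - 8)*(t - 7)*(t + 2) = t^3 - 13*t^2 + 26*t + 112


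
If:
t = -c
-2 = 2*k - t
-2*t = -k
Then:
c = 2/3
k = -4/3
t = -2/3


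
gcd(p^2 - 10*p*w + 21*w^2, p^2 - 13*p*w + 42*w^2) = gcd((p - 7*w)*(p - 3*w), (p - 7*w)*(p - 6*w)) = p - 7*w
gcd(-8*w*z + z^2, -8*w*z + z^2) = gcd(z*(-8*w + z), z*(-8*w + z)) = -8*w*z + z^2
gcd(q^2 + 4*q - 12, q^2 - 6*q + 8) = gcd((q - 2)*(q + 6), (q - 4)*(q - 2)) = q - 2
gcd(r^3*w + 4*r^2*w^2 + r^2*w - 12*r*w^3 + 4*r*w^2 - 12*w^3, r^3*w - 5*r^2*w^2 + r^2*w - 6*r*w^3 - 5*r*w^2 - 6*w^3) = r*w + w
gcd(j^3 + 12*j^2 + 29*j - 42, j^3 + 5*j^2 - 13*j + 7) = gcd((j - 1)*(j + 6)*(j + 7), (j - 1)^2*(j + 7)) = j^2 + 6*j - 7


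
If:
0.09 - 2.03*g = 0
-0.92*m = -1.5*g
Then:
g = 0.04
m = 0.07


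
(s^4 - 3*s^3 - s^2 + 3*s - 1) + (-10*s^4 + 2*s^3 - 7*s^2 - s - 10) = -9*s^4 - s^3 - 8*s^2 + 2*s - 11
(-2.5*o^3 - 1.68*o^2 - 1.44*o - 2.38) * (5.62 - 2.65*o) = 6.625*o^4 - 9.598*o^3 - 5.6256*o^2 - 1.7858*o - 13.3756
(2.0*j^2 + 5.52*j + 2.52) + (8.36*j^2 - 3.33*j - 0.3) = 10.36*j^2 + 2.19*j + 2.22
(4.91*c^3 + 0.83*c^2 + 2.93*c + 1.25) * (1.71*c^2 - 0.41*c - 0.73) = 8.3961*c^5 - 0.5938*c^4 + 1.0857*c^3 + 0.3303*c^2 - 2.6514*c - 0.9125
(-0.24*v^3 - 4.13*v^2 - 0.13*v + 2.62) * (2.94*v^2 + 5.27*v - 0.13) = -0.7056*v^5 - 13.407*v^4 - 22.1161*v^3 + 7.5546*v^2 + 13.8243*v - 0.3406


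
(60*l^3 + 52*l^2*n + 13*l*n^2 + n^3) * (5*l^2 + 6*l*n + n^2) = 300*l^5 + 620*l^4*n + 437*l^3*n^2 + 135*l^2*n^3 + 19*l*n^4 + n^5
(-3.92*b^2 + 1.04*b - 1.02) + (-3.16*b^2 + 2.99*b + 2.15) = -7.08*b^2 + 4.03*b + 1.13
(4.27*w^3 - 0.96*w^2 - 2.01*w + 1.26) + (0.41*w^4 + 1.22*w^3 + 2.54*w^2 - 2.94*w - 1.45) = 0.41*w^4 + 5.49*w^3 + 1.58*w^2 - 4.95*w - 0.19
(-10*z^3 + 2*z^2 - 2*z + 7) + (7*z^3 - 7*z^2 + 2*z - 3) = -3*z^3 - 5*z^2 + 4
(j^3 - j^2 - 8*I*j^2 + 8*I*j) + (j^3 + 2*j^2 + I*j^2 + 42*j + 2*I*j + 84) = 2*j^3 + j^2 - 7*I*j^2 + 42*j + 10*I*j + 84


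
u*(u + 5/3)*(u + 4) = u^3 + 17*u^2/3 + 20*u/3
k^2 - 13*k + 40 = (k - 8)*(k - 5)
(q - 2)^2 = q^2 - 4*q + 4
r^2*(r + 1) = r^3 + r^2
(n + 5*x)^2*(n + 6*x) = n^3 + 16*n^2*x + 85*n*x^2 + 150*x^3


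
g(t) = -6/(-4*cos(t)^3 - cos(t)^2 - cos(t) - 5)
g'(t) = -6*(-12*sin(t)*cos(t)^2 - 2*sin(t)*cos(t) - sin(t))/(-4*cos(t)^3 - cos(t)^2 - cos(t) - 5)^2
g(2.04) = 1.37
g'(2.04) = 0.71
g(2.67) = 2.89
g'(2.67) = 5.54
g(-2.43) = 1.95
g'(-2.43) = -2.63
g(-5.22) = 0.97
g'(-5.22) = 0.66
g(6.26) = 0.55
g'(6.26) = -0.02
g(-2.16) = 1.48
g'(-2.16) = -1.08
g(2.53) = 2.26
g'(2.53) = 3.62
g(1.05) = 0.96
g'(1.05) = 0.66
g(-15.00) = 1.96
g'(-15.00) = -2.66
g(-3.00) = 5.41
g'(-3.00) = -7.42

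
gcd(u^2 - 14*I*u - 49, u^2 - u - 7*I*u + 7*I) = u - 7*I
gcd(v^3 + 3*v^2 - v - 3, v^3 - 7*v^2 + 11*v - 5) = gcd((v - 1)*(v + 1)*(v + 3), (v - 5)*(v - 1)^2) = v - 1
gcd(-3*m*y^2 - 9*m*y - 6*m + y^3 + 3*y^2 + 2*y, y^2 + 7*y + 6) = y + 1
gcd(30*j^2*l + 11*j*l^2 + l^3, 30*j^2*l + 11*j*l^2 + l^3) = 30*j^2*l + 11*j*l^2 + l^3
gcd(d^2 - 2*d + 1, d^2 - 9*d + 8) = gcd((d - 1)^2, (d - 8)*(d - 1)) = d - 1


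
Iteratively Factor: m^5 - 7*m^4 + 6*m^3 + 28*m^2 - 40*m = (m - 5)*(m^4 - 2*m^3 - 4*m^2 + 8*m) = m*(m - 5)*(m^3 - 2*m^2 - 4*m + 8) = m*(m - 5)*(m - 2)*(m^2 - 4) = m*(m - 5)*(m - 2)^2*(m + 2)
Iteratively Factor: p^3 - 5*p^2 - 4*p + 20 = (p - 5)*(p^2 - 4) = (p - 5)*(p + 2)*(p - 2)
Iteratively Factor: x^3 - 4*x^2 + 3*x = (x - 3)*(x^2 - x) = (x - 3)*(x - 1)*(x)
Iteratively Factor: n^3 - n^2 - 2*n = (n)*(n^2 - n - 2) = n*(n + 1)*(n - 2)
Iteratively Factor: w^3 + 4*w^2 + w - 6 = (w + 3)*(w^2 + w - 2) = (w + 2)*(w + 3)*(w - 1)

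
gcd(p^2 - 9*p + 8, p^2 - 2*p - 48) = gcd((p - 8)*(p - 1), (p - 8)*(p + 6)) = p - 8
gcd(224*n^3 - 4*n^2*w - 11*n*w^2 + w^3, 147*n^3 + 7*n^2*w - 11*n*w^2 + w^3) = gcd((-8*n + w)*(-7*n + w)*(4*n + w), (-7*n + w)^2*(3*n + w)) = -7*n + w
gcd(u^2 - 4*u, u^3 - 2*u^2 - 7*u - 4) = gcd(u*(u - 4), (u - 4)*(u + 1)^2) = u - 4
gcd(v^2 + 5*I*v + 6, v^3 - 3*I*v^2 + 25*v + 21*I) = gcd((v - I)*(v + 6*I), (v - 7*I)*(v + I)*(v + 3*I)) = 1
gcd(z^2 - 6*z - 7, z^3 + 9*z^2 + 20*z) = 1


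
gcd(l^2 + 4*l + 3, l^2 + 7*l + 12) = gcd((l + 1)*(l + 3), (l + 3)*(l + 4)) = l + 3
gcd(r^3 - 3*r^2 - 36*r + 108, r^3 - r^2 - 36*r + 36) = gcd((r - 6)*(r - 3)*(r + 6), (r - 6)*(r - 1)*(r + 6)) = r^2 - 36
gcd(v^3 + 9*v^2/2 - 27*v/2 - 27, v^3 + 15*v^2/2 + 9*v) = v^2 + 15*v/2 + 9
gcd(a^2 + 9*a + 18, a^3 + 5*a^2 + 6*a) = a + 3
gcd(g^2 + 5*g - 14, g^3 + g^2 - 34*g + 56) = g^2 + 5*g - 14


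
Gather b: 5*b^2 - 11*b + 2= 5*b^2 - 11*b + 2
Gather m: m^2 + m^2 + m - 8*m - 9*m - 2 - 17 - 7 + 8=2*m^2 - 16*m - 18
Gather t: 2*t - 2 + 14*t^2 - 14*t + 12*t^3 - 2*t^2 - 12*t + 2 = 12*t^3 + 12*t^2 - 24*t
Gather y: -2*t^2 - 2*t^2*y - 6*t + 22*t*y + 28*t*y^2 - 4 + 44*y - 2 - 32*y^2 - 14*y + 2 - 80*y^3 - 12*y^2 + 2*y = -2*t^2 - 6*t - 80*y^3 + y^2*(28*t - 44) + y*(-2*t^2 + 22*t + 32) - 4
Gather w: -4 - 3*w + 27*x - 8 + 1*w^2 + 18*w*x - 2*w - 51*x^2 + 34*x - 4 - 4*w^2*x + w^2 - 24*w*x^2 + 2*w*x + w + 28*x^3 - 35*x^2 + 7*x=w^2*(2 - 4*x) + w*(-24*x^2 + 20*x - 4) + 28*x^3 - 86*x^2 + 68*x - 16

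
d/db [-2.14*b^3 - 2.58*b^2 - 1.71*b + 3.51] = -6.42*b^2 - 5.16*b - 1.71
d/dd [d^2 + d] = 2*d + 1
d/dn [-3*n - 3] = -3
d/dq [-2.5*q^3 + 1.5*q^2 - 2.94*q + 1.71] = -7.5*q^2 + 3.0*q - 2.94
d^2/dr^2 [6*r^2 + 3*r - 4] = 12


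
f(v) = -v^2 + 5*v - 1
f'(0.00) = 5.00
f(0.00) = -1.00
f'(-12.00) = 29.00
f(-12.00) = -205.00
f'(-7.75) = 20.50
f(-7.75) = -99.81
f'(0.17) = 4.66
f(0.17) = -0.18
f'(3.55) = -2.10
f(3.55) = 4.15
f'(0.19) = 4.62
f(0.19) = -0.09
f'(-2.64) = 10.28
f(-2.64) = -21.17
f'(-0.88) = 6.76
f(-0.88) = -6.17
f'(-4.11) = 13.22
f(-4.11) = -38.44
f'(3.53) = -2.06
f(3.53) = 4.19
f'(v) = 5 - 2*v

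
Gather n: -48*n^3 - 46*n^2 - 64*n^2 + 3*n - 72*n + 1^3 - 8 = -48*n^3 - 110*n^2 - 69*n - 7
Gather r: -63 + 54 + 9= 0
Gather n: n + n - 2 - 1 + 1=2*n - 2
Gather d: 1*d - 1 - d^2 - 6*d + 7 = -d^2 - 5*d + 6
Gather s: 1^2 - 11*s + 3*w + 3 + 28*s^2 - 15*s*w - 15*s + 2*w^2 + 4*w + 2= 28*s^2 + s*(-15*w - 26) + 2*w^2 + 7*w + 6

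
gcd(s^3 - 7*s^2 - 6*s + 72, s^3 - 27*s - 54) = s^2 - 3*s - 18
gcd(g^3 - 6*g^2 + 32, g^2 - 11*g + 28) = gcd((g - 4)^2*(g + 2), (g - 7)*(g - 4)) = g - 4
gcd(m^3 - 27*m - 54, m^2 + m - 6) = m + 3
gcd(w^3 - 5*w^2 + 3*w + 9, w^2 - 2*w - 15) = 1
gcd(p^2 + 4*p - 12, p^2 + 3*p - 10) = p - 2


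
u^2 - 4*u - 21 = (u - 7)*(u + 3)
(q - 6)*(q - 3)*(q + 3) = q^3 - 6*q^2 - 9*q + 54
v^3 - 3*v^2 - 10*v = v*(v - 5)*(v + 2)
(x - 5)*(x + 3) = x^2 - 2*x - 15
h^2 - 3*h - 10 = (h - 5)*(h + 2)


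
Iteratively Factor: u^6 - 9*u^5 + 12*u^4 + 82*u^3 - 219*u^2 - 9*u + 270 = (u - 5)*(u^5 - 4*u^4 - 8*u^3 + 42*u^2 - 9*u - 54) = (u - 5)*(u - 3)*(u^4 - u^3 - 11*u^2 + 9*u + 18) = (u - 5)*(u - 3)*(u - 2)*(u^3 + u^2 - 9*u - 9) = (u - 5)*(u - 3)*(u - 2)*(u + 1)*(u^2 - 9) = (u - 5)*(u - 3)^2*(u - 2)*(u + 1)*(u + 3)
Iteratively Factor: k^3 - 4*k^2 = (k)*(k^2 - 4*k) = k*(k - 4)*(k)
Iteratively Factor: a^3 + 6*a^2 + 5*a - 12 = (a + 3)*(a^2 + 3*a - 4) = (a - 1)*(a + 3)*(a + 4)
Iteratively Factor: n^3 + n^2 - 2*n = (n + 2)*(n^2 - n) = n*(n + 2)*(n - 1)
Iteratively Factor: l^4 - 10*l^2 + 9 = (l + 3)*(l^3 - 3*l^2 - l + 3) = (l - 1)*(l + 3)*(l^2 - 2*l - 3) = (l - 3)*(l - 1)*(l + 3)*(l + 1)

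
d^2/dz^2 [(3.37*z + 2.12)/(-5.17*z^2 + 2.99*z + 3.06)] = ((3.37*z + 2.12)*(10.34*z - 2.99)*(20.68*z - 5.98) + (104.5374*z + 1.7682)*(-5.17*z^2 + 2.99*z + 3.06))/(-5.17*z^2 + 2.99*z + 3.06)^3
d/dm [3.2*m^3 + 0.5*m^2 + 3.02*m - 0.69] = 9.6*m^2 + 1.0*m + 3.02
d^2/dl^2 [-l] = 0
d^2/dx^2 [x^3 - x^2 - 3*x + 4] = 6*x - 2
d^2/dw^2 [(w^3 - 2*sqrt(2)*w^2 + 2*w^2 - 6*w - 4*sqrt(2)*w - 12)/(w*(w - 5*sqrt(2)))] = 12*(sqrt(2)*w^3 + 4*w^3 - 6*w^2 + 30*sqrt(2)*w - 100)/(w^3*(w^3 - 15*sqrt(2)*w^2 + 150*w - 250*sqrt(2)))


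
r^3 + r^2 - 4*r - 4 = (r - 2)*(r + 1)*(r + 2)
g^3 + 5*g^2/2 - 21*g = g*(g - 7/2)*(g + 6)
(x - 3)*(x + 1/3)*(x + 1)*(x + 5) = x^4 + 10*x^3/3 - 12*x^2 - 58*x/3 - 5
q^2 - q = q*(q - 1)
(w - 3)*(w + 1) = w^2 - 2*w - 3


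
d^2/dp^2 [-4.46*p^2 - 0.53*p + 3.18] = -8.92000000000000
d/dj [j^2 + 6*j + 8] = 2*j + 6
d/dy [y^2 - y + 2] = 2*y - 1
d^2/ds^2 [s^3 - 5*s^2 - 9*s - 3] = 6*s - 10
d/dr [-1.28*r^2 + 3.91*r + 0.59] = 3.91 - 2.56*r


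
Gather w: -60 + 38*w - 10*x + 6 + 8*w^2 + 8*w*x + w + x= 8*w^2 + w*(8*x + 39) - 9*x - 54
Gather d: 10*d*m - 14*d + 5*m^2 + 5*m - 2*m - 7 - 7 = d*(10*m - 14) + 5*m^2 + 3*m - 14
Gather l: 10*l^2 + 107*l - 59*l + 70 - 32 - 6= 10*l^2 + 48*l + 32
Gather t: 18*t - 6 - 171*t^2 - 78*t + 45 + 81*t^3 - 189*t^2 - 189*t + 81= 81*t^3 - 360*t^2 - 249*t + 120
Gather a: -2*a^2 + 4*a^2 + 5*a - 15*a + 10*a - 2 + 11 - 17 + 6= 2*a^2 - 2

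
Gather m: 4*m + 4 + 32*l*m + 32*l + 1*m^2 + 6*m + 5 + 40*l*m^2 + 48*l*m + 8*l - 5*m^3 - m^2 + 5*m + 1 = 40*l*m^2 + 40*l - 5*m^3 + m*(80*l + 15) + 10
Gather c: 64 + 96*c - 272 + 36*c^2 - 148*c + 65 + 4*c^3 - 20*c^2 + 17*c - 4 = 4*c^3 + 16*c^2 - 35*c - 147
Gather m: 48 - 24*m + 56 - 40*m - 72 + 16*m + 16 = 48 - 48*m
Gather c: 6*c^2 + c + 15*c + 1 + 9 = 6*c^2 + 16*c + 10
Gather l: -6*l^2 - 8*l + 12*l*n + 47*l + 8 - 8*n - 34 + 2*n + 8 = -6*l^2 + l*(12*n + 39) - 6*n - 18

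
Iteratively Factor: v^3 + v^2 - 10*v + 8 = (v - 2)*(v^2 + 3*v - 4) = (v - 2)*(v - 1)*(v + 4)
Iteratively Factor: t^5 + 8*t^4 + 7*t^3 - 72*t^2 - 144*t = (t + 4)*(t^4 + 4*t^3 - 9*t^2 - 36*t) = (t - 3)*(t + 4)*(t^3 + 7*t^2 + 12*t) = t*(t - 3)*(t + 4)*(t^2 + 7*t + 12) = t*(t - 3)*(t + 4)^2*(t + 3)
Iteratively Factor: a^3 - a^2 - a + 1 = (a - 1)*(a^2 - 1) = (a - 1)*(a + 1)*(a - 1)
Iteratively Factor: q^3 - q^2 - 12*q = (q)*(q^2 - q - 12) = q*(q + 3)*(q - 4)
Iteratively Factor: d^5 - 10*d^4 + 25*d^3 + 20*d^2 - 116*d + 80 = (d + 2)*(d^4 - 12*d^3 + 49*d^2 - 78*d + 40) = (d - 2)*(d + 2)*(d^3 - 10*d^2 + 29*d - 20) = (d - 2)*(d - 1)*(d + 2)*(d^2 - 9*d + 20) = (d - 4)*(d - 2)*(d - 1)*(d + 2)*(d - 5)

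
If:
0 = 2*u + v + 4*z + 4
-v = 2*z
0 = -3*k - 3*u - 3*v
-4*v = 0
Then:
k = 2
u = -2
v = 0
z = 0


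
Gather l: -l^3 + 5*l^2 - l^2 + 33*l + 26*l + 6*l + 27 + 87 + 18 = -l^3 + 4*l^2 + 65*l + 132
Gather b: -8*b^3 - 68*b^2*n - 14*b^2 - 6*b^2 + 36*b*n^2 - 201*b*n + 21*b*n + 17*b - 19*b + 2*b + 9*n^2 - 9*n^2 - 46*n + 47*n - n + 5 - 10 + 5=-8*b^3 + b^2*(-68*n - 20) + b*(36*n^2 - 180*n)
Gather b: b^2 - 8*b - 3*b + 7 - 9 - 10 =b^2 - 11*b - 12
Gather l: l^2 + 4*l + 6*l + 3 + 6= l^2 + 10*l + 9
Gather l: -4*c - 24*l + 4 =-4*c - 24*l + 4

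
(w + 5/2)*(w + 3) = w^2 + 11*w/2 + 15/2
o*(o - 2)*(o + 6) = o^3 + 4*o^2 - 12*o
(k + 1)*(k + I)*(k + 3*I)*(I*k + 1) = I*k^4 - 3*k^3 + I*k^3 - 3*k^2 + I*k^2 - 3*k + I*k - 3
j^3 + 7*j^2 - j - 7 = (j - 1)*(j + 1)*(j + 7)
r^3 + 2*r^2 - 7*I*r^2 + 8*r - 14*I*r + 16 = (r + 2)*(r - 8*I)*(r + I)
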